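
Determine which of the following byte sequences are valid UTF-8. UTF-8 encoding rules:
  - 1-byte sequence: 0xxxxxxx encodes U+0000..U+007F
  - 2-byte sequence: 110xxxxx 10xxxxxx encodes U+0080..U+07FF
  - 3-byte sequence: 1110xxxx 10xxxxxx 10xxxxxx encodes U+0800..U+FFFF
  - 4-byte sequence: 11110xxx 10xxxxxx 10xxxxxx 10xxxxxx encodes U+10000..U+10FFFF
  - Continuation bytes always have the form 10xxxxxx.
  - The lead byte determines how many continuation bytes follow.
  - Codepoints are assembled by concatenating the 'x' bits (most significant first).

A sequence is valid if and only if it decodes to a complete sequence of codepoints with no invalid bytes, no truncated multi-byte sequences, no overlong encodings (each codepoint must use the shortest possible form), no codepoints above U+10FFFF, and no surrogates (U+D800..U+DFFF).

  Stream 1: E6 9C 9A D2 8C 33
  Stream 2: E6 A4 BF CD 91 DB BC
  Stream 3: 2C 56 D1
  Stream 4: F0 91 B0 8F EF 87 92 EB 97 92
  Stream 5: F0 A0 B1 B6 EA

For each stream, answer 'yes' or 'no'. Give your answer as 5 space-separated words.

Answer: yes yes no yes no

Derivation:
Stream 1: decodes cleanly. VALID
Stream 2: decodes cleanly. VALID
Stream 3: error at byte offset 3. INVALID
Stream 4: decodes cleanly. VALID
Stream 5: error at byte offset 5. INVALID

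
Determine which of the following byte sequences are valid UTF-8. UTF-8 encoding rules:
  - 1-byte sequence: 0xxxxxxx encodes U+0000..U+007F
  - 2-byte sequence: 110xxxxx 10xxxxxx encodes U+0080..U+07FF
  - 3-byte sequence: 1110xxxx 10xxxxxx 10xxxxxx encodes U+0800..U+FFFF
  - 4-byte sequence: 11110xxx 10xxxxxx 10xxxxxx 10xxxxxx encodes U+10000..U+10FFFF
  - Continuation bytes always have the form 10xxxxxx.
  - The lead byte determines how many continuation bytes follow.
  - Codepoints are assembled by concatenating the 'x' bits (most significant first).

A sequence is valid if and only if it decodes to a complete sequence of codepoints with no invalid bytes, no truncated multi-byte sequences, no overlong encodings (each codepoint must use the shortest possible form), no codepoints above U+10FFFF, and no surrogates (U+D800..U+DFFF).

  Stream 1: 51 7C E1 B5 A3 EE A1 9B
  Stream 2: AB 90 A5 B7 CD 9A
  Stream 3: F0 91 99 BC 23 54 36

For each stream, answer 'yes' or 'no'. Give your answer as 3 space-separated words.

Answer: yes no yes

Derivation:
Stream 1: decodes cleanly. VALID
Stream 2: error at byte offset 0. INVALID
Stream 3: decodes cleanly. VALID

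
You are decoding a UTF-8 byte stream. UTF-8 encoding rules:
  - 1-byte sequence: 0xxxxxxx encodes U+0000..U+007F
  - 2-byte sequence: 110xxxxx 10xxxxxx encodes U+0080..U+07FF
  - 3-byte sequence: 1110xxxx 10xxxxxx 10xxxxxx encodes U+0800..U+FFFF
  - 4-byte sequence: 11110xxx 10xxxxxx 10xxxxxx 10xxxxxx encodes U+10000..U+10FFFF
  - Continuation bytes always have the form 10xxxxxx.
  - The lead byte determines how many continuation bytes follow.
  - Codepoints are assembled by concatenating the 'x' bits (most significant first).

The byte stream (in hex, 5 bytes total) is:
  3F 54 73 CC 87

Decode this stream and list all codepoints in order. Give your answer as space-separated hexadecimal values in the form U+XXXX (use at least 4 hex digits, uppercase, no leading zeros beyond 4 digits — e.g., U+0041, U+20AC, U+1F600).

Answer: U+003F U+0054 U+0073 U+0307

Derivation:
Byte[0]=3F: 1-byte ASCII. cp=U+003F
Byte[1]=54: 1-byte ASCII. cp=U+0054
Byte[2]=73: 1-byte ASCII. cp=U+0073
Byte[3]=CC: 2-byte lead, need 1 cont bytes. acc=0xC
Byte[4]=87: continuation. acc=(acc<<6)|0x07=0x307
Completed: cp=U+0307 (starts at byte 3)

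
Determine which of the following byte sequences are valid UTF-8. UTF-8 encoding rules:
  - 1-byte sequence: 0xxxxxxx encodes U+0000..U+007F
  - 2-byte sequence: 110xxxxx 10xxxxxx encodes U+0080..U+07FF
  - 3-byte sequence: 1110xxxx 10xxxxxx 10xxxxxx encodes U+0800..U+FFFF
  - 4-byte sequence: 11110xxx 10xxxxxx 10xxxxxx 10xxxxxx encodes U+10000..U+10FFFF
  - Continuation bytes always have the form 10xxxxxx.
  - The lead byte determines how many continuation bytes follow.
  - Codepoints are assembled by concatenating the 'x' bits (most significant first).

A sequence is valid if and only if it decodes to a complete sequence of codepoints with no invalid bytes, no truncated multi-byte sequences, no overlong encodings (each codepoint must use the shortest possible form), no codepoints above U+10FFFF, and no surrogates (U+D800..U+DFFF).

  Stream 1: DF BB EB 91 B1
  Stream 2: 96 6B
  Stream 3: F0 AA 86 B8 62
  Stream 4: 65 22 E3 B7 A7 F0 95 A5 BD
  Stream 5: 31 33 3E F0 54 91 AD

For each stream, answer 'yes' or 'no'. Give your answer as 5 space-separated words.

Stream 1: decodes cleanly. VALID
Stream 2: error at byte offset 0. INVALID
Stream 3: decodes cleanly. VALID
Stream 4: decodes cleanly. VALID
Stream 5: error at byte offset 4. INVALID

Answer: yes no yes yes no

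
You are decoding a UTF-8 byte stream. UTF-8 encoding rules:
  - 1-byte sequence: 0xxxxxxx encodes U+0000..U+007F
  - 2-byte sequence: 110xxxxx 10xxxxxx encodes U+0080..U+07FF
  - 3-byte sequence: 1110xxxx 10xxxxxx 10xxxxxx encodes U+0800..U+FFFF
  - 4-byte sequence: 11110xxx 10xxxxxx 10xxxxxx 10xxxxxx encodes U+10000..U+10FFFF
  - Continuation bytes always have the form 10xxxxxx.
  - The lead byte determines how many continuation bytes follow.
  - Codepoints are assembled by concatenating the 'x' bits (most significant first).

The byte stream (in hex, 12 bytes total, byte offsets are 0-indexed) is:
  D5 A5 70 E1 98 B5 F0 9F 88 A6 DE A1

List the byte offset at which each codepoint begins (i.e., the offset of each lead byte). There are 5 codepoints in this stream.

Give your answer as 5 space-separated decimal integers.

Byte[0]=D5: 2-byte lead, need 1 cont bytes. acc=0x15
Byte[1]=A5: continuation. acc=(acc<<6)|0x25=0x565
Completed: cp=U+0565 (starts at byte 0)
Byte[2]=70: 1-byte ASCII. cp=U+0070
Byte[3]=E1: 3-byte lead, need 2 cont bytes. acc=0x1
Byte[4]=98: continuation. acc=(acc<<6)|0x18=0x58
Byte[5]=B5: continuation. acc=(acc<<6)|0x35=0x1635
Completed: cp=U+1635 (starts at byte 3)
Byte[6]=F0: 4-byte lead, need 3 cont bytes. acc=0x0
Byte[7]=9F: continuation. acc=(acc<<6)|0x1F=0x1F
Byte[8]=88: continuation. acc=(acc<<6)|0x08=0x7C8
Byte[9]=A6: continuation. acc=(acc<<6)|0x26=0x1F226
Completed: cp=U+1F226 (starts at byte 6)
Byte[10]=DE: 2-byte lead, need 1 cont bytes. acc=0x1E
Byte[11]=A1: continuation. acc=(acc<<6)|0x21=0x7A1
Completed: cp=U+07A1 (starts at byte 10)

Answer: 0 2 3 6 10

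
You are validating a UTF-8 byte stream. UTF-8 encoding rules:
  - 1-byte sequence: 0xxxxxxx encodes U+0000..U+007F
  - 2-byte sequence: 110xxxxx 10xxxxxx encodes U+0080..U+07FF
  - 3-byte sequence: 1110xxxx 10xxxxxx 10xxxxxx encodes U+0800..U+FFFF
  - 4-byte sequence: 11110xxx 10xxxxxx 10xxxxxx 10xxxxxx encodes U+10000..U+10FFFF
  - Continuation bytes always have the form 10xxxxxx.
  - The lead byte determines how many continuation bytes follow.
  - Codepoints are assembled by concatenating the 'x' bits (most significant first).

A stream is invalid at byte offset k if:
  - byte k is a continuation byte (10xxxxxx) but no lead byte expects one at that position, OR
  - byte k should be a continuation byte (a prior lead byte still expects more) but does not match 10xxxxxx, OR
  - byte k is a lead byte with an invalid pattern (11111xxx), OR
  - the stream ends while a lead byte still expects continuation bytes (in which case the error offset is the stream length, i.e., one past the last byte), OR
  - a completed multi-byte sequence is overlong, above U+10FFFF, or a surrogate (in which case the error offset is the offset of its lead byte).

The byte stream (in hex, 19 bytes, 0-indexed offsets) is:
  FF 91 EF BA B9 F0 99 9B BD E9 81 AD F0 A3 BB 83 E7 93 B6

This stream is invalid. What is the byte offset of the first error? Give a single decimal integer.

Answer: 0

Derivation:
Byte[0]=FF: INVALID lead byte (not 0xxx/110x/1110/11110)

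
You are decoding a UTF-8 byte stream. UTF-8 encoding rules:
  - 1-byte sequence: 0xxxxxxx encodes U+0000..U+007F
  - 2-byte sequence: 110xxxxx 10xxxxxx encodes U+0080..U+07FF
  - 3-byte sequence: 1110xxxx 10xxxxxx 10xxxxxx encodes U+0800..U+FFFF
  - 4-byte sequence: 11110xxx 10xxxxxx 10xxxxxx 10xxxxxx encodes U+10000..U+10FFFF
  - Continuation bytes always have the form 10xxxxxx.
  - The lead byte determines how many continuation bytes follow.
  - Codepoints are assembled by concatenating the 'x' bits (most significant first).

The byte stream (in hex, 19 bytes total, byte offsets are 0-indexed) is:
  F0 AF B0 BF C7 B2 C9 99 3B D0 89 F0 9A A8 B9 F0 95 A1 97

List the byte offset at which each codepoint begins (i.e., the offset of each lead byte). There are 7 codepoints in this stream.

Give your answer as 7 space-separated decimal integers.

Byte[0]=F0: 4-byte lead, need 3 cont bytes. acc=0x0
Byte[1]=AF: continuation. acc=(acc<<6)|0x2F=0x2F
Byte[2]=B0: continuation. acc=(acc<<6)|0x30=0xBF0
Byte[3]=BF: continuation. acc=(acc<<6)|0x3F=0x2FC3F
Completed: cp=U+2FC3F (starts at byte 0)
Byte[4]=C7: 2-byte lead, need 1 cont bytes. acc=0x7
Byte[5]=B2: continuation. acc=(acc<<6)|0x32=0x1F2
Completed: cp=U+01F2 (starts at byte 4)
Byte[6]=C9: 2-byte lead, need 1 cont bytes. acc=0x9
Byte[7]=99: continuation. acc=(acc<<6)|0x19=0x259
Completed: cp=U+0259 (starts at byte 6)
Byte[8]=3B: 1-byte ASCII. cp=U+003B
Byte[9]=D0: 2-byte lead, need 1 cont bytes. acc=0x10
Byte[10]=89: continuation. acc=(acc<<6)|0x09=0x409
Completed: cp=U+0409 (starts at byte 9)
Byte[11]=F0: 4-byte lead, need 3 cont bytes. acc=0x0
Byte[12]=9A: continuation. acc=(acc<<6)|0x1A=0x1A
Byte[13]=A8: continuation. acc=(acc<<6)|0x28=0x6A8
Byte[14]=B9: continuation. acc=(acc<<6)|0x39=0x1AA39
Completed: cp=U+1AA39 (starts at byte 11)
Byte[15]=F0: 4-byte lead, need 3 cont bytes. acc=0x0
Byte[16]=95: continuation. acc=(acc<<6)|0x15=0x15
Byte[17]=A1: continuation. acc=(acc<<6)|0x21=0x561
Byte[18]=97: continuation. acc=(acc<<6)|0x17=0x15857
Completed: cp=U+15857 (starts at byte 15)

Answer: 0 4 6 8 9 11 15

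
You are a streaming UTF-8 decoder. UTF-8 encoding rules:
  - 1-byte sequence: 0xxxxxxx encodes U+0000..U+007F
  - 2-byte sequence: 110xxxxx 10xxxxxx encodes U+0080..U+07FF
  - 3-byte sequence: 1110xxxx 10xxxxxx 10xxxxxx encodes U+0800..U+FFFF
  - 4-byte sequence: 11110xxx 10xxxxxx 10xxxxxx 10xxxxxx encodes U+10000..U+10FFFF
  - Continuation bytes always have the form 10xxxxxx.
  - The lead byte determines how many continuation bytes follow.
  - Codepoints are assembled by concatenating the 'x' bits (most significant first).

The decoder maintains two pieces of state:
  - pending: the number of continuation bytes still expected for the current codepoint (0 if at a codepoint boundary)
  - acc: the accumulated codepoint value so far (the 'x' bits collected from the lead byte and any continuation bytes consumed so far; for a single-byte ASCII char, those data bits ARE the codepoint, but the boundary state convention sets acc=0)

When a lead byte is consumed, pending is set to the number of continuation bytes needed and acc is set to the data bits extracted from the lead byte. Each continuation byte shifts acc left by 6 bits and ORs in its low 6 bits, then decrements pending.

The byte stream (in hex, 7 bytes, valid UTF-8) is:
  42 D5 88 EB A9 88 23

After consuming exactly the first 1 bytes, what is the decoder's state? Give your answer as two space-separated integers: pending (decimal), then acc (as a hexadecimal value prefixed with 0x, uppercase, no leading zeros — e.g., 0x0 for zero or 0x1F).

Byte[0]=42: 1-byte. pending=0, acc=0x0

Answer: 0 0x0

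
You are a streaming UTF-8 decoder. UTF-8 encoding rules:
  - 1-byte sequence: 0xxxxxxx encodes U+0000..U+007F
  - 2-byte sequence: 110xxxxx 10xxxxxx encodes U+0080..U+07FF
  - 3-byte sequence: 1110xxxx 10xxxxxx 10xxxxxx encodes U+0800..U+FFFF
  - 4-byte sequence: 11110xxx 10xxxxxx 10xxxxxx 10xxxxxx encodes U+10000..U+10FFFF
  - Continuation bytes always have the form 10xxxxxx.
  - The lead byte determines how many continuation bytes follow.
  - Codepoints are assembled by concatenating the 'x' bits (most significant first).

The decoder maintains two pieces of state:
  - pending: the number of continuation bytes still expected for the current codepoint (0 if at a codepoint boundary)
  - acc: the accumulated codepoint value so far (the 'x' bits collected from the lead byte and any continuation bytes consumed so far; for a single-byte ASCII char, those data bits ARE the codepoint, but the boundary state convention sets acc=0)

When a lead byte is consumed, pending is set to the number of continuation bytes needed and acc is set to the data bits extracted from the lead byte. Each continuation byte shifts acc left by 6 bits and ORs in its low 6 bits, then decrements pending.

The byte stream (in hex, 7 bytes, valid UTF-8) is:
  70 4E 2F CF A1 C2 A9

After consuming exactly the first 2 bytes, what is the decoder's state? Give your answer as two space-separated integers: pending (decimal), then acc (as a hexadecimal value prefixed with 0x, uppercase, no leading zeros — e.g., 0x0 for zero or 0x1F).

Answer: 0 0x0

Derivation:
Byte[0]=70: 1-byte. pending=0, acc=0x0
Byte[1]=4E: 1-byte. pending=0, acc=0x0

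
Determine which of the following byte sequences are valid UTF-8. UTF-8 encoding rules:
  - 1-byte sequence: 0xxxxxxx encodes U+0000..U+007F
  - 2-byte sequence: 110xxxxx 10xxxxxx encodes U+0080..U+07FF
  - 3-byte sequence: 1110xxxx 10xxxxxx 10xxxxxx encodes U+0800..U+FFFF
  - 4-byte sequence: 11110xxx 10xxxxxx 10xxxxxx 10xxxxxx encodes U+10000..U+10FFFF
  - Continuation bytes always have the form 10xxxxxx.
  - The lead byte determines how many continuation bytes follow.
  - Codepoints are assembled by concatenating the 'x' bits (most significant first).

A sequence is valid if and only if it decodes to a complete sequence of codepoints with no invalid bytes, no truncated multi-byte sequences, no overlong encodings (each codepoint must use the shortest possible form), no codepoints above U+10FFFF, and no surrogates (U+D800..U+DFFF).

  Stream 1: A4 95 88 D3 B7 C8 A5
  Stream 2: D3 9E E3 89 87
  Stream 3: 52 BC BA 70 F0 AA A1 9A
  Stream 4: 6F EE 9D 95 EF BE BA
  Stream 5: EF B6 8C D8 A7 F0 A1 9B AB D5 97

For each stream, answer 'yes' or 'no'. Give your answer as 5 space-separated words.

Stream 1: error at byte offset 0. INVALID
Stream 2: decodes cleanly. VALID
Stream 3: error at byte offset 1. INVALID
Stream 4: decodes cleanly. VALID
Stream 5: decodes cleanly. VALID

Answer: no yes no yes yes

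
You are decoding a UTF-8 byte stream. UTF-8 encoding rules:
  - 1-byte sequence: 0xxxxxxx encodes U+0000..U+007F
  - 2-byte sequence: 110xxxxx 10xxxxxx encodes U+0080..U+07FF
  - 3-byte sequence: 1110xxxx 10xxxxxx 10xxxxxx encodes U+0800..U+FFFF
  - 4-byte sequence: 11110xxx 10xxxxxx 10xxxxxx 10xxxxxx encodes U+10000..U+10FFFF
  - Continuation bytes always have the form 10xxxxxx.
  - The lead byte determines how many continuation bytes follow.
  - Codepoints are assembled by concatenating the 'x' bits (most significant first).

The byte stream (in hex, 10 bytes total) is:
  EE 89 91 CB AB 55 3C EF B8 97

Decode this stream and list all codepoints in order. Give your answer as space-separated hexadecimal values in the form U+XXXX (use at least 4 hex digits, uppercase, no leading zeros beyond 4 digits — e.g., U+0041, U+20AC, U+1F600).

Answer: U+E251 U+02EB U+0055 U+003C U+FE17

Derivation:
Byte[0]=EE: 3-byte lead, need 2 cont bytes. acc=0xE
Byte[1]=89: continuation. acc=(acc<<6)|0x09=0x389
Byte[2]=91: continuation. acc=(acc<<6)|0x11=0xE251
Completed: cp=U+E251 (starts at byte 0)
Byte[3]=CB: 2-byte lead, need 1 cont bytes. acc=0xB
Byte[4]=AB: continuation. acc=(acc<<6)|0x2B=0x2EB
Completed: cp=U+02EB (starts at byte 3)
Byte[5]=55: 1-byte ASCII. cp=U+0055
Byte[6]=3C: 1-byte ASCII. cp=U+003C
Byte[7]=EF: 3-byte lead, need 2 cont bytes. acc=0xF
Byte[8]=B8: continuation. acc=(acc<<6)|0x38=0x3F8
Byte[9]=97: continuation. acc=(acc<<6)|0x17=0xFE17
Completed: cp=U+FE17 (starts at byte 7)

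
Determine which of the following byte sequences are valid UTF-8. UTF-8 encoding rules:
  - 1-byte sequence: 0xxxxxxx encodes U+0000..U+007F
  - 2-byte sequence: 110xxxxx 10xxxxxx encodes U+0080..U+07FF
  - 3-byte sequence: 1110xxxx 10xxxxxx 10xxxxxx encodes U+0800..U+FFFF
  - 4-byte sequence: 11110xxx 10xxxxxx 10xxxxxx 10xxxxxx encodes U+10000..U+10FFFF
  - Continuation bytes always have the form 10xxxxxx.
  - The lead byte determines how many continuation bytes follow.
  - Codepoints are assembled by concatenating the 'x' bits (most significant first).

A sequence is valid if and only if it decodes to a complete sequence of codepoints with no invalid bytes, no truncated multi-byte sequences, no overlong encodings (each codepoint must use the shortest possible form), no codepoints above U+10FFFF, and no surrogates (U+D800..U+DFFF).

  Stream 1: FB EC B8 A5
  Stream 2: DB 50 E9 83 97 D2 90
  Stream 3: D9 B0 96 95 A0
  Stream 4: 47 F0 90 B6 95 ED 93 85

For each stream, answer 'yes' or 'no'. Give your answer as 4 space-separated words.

Stream 1: error at byte offset 0. INVALID
Stream 2: error at byte offset 1. INVALID
Stream 3: error at byte offset 2. INVALID
Stream 4: decodes cleanly. VALID

Answer: no no no yes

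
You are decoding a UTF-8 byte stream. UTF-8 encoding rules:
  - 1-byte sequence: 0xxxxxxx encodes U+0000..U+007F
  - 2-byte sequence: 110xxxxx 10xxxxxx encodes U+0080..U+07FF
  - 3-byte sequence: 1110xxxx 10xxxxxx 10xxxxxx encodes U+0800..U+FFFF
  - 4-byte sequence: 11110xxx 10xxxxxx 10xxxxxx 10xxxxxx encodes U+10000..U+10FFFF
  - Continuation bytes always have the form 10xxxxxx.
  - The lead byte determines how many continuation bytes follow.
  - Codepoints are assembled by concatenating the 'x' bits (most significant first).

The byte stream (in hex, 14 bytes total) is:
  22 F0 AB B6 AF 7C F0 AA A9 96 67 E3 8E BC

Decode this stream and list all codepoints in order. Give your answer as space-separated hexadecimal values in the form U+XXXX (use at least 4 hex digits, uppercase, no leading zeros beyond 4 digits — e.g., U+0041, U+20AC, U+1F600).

Answer: U+0022 U+2BDAF U+007C U+2AA56 U+0067 U+33BC

Derivation:
Byte[0]=22: 1-byte ASCII. cp=U+0022
Byte[1]=F0: 4-byte lead, need 3 cont bytes. acc=0x0
Byte[2]=AB: continuation. acc=(acc<<6)|0x2B=0x2B
Byte[3]=B6: continuation. acc=(acc<<6)|0x36=0xAF6
Byte[4]=AF: continuation. acc=(acc<<6)|0x2F=0x2BDAF
Completed: cp=U+2BDAF (starts at byte 1)
Byte[5]=7C: 1-byte ASCII. cp=U+007C
Byte[6]=F0: 4-byte lead, need 3 cont bytes. acc=0x0
Byte[7]=AA: continuation. acc=(acc<<6)|0x2A=0x2A
Byte[8]=A9: continuation. acc=(acc<<6)|0x29=0xAA9
Byte[9]=96: continuation. acc=(acc<<6)|0x16=0x2AA56
Completed: cp=U+2AA56 (starts at byte 6)
Byte[10]=67: 1-byte ASCII. cp=U+0067
Byte[11]=E3: 3-byte lead, need 2 cont bytes. acc=0x3
Byte[12]=8E: continuation. acc=(acc<<6)|0x0E=0xCE
Byte[13]=BC: continuation. acc=(acc<<6)|0x3C=0x33BC
Completed: cp=U+33BC (starts at byte 11)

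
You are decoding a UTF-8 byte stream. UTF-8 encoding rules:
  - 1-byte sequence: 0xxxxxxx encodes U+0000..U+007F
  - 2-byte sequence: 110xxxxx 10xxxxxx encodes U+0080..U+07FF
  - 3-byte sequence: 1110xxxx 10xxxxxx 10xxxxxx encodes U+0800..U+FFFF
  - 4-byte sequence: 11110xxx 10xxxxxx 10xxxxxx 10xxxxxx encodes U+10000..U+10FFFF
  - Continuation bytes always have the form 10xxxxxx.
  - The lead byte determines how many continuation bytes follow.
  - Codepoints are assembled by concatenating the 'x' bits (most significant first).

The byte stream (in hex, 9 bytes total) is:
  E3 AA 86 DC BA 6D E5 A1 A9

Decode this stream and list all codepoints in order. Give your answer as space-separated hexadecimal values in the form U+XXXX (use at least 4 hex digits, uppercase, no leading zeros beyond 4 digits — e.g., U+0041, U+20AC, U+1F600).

Answer: U+3A86 U+073A U+006D U+5869

Derivation:
Byte[0]=E3: 3-byte lead, need 2 cont bytes. acc=0x3
Byte[1]=AA: continuation. acc=(acc<<6)|0x2A=0xEA
Byte[2]=86: continuation. acc=(acc<<6)|0x06=0x3A86
Completed: cp=U+3A86 (starts at byte 0)
Byte[3]=DC: 2-byte lead, need 1 cont bytes. acc=0x1C
Byte[4]=BA: continuation. acc=(acc<<6)|0x3A=0x73A
Completed: cp=U+073A (starts at byte 3)
Byte[5]=6D: 1-byte ASCII. cp=U+006D
Byte[6]=E5: 3-byte lead, need 2 cont bytes. acc=0x5
Byte[7]=A1: continuation. acc=(acc<<6)|0x21=0x161
Byte[8]=A9: continuation. acc=(acc<<6)|0x29=0x5869
Completed: cp=U+5869 (starts at byte 6)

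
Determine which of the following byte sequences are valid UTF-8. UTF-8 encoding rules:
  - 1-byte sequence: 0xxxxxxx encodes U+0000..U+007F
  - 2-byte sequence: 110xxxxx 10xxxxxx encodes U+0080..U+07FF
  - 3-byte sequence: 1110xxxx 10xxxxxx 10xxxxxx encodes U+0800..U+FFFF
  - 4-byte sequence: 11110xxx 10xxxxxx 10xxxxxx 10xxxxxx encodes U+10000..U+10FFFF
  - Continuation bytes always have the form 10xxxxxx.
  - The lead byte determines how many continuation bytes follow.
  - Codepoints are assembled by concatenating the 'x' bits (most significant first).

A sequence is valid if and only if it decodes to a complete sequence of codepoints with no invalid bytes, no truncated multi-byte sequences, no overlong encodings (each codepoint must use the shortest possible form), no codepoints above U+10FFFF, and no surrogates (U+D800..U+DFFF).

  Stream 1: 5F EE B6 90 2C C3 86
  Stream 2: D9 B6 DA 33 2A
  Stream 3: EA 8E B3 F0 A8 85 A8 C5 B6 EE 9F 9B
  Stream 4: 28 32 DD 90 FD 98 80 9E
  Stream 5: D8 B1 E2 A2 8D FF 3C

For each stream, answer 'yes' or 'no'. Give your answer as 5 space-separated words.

Answer: yes no yes no no

Derivation:
Stream 1: decodes cleanly. VALID
Stream 2: error at byte offset 3. INVALID
Stream 3: decodes cleanly. VALID
Stream 4: error at byte offset 4. INVALID
Stream 5: error at byte offset 5. INVALID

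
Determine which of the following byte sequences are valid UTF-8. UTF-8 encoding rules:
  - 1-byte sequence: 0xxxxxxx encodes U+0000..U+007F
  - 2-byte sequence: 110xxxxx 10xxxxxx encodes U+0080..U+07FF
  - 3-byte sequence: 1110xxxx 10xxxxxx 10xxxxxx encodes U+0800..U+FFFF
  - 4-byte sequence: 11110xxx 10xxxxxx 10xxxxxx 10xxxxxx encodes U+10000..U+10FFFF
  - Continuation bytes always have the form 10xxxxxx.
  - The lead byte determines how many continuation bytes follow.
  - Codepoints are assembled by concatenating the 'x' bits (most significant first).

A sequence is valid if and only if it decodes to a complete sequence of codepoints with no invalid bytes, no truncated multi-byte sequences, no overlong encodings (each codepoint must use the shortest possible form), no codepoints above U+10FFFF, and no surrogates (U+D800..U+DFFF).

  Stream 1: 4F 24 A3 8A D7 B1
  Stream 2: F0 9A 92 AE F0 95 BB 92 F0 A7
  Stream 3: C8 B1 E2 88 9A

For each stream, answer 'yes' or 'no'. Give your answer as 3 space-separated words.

Stream 1: error at byte offset 2. INVALID
Stream 2: error at byte offset 10. INVALID
Stream 3: decodes cleanly. VALID

Answer: no no yes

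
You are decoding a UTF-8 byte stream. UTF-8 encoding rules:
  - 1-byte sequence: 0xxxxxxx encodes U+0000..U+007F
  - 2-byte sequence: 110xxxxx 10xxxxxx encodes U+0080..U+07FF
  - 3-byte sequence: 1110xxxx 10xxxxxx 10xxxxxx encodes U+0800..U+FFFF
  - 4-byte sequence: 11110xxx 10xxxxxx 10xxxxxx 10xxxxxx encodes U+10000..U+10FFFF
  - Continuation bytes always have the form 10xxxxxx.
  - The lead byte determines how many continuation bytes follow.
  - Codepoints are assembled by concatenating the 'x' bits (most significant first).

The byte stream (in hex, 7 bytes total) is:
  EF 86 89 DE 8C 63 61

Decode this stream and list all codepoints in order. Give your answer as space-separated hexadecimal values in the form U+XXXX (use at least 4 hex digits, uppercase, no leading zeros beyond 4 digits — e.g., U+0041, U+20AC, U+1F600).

Answer: U+F189 U+078C U+0063 U+0061

Derivation:
Byte[0]=EF: 3-byte lead, need 2 cont bytes. acc=0xF
Byte[1]=86: continuation. acc=(acc<<6)|0x06=0x3C6
Byte[2]=89: continuation. acc=(acc<<6)|0x09=0xF189
Completed: cp=U+F189 (starts at byte 0)
Byte[3]=DE: 2-byte lead, need 1 cont bytes. acc=0x1E
Byte[4]=8C: continuation. acc=(acc<<6)|0x0C=0x78C
Completed: cp=U+078C (starts at byte 3)
Byte[5]=63: 1-byte ASCII. cp=U+0063
Byte[6]=61: 1-byte ASCII. cp=U+0061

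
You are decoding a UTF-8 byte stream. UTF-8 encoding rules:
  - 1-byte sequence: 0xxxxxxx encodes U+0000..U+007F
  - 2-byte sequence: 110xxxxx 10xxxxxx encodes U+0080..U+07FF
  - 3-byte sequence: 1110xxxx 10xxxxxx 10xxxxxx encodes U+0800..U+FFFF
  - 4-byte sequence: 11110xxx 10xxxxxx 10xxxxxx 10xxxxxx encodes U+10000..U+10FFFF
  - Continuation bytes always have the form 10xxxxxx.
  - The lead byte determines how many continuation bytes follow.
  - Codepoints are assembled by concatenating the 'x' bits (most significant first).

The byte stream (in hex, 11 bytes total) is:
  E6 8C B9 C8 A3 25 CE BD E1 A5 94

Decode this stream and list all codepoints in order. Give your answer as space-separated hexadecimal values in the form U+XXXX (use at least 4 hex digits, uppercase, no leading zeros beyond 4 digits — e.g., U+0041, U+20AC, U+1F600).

Byte[0]=E6: 3-byte lead, need 2 cont bytes. acc=0x6
Byte[1]=8C: continuation. acc=(acc<<6)|0x0C=0x18C
Byte[2]=B9: continuation. acc=(acc<<6)|0x39=0x6339
Completed: cp=U+6339 (starts at byte 0)
Byte[3]=C8: 2-byte lead, need 1 cont bytes. acc=0x8
Byte[4]=A3: continuation. acc=(acc<<6)|0x23=0x223
Completed: cp=U+0223 (starts at byte 3)
Byte[5]=25: 1-byte ASCII. cp=U+0025
Byte[6]=CE: 2-byte lead, need 1 cont bytes. acc=0xE
Byte[7]=BD: continuation. acc=(acc<<6)|0x3D=0x3BD
Completed: cp=U+03BD (starts at byte 6)
Byte[8]=E1: 3-byte lead, need 2 cont bytes. acc=0x1
Byte[9]=A5: continuation. acc=(acc<<6)|0x25=0x65
Byte[10]=94: continuation. acc=(acc<<6)|0x14=0x1954
Completed: cp=U+1954 (starts at byte 8)

Answer: U+6339 U+0223 U+0025 U+03BD U+1954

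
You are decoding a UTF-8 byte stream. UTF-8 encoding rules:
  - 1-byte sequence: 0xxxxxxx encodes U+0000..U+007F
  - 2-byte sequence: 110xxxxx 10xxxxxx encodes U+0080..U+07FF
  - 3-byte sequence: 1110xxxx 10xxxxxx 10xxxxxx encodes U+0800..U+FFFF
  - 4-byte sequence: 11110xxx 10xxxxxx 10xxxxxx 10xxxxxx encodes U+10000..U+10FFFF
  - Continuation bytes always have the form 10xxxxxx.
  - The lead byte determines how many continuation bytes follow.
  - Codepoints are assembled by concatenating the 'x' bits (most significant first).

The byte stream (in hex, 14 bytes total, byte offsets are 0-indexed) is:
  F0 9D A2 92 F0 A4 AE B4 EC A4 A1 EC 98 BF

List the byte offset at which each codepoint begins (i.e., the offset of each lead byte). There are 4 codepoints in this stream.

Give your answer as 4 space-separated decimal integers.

Answer: 0 4 8 11

Derivation:
Byte[0]=F0: 4-byte lead, need 3 cont bytes. acc=0x0
Byte[1]=9D: continuation. acc=(acc<<6)|0x1D=0x1D
Byte[2]=A2: continuation. acc=(acc<<6)|0x22=0x762
Byte[3]=92: continuation. acc=(acc<<6)|0x12=0x1D892
Completed: cp=U+1D892 (starts at byte 0)
Byte[4]=F0: 4-byte lead, need 3 cont bytes. acc=0x0
Byte[5]=A4: continuation. acc=(acc<<6)|0x24=0x24
Byte[6]=AE: continuation. acc=(acc<<6)|0x2E=0x92E
Byte[7]=B4: continuation. acc=(acc<<6)|0x34=0x24BB4
Completed: cp=U+24BB4 (starts at byte 4)
Byte[8]=EC: 3-byte lead, need 2 cont bytes. acc=0xC
Byte[9]=A4: continuation. acc=(acc<<6)|0x24=0x324
Byte[10]=A1: continuation. acc=(acc<<6)|0x21=0xC921
Completed: cp=U+C921 (starts at byte 8)
Byte[11]=EC: 3-byte lead, need 2 cont bytes. acc=0xC
Byte[12]=98: continuation. acc=(acc<<6)|0x18=0x318
Byte[13]=BF: continuation. acc=(acc<<6)|0x3F=0xC63F
Completed: cp=U+C63F (starts at byte 11)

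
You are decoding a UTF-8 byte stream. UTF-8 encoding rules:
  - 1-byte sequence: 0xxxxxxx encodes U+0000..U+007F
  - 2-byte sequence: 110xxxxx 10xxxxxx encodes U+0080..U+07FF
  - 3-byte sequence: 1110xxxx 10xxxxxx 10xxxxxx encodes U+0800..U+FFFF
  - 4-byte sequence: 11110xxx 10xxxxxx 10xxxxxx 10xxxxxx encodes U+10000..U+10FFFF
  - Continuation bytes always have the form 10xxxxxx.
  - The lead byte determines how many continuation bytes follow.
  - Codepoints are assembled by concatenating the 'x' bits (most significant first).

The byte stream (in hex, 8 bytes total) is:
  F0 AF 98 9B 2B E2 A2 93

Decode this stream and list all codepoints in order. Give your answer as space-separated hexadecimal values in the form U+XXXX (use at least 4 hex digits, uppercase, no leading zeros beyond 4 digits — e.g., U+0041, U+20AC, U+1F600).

Answer: U+2F61B U+002B U+2893

Derivation:
Byte[0]=F0: 4-byte lead, need 3 cont bytes. acc=0x0
Byte[1]=AF: continuation. acc=(acc<<6)|0x2F=0x2F
Byte[2]=98: continuation. acc=(acc<<6)|0x18=0xBD8
Byte[3]=9B: continuation. acc=(acc<<6)|0x1B=0x2F61B
Completed: cp=U+2F61B (starts at byte 0)
Byte[4]=2B: 1-byte ASCII. cp=U+002B
Byte[5]=E2: 3-byte lead, need 2 cont bytes. acc=0x2
Byte[6]=A2: continuation. acc=(acc<<6)|0x22=0xA2
Byte[7]=93: continuation. acc=(acc<<6)|0x13=0x2893
Completed: cp=U+2893 (starts at byte 5)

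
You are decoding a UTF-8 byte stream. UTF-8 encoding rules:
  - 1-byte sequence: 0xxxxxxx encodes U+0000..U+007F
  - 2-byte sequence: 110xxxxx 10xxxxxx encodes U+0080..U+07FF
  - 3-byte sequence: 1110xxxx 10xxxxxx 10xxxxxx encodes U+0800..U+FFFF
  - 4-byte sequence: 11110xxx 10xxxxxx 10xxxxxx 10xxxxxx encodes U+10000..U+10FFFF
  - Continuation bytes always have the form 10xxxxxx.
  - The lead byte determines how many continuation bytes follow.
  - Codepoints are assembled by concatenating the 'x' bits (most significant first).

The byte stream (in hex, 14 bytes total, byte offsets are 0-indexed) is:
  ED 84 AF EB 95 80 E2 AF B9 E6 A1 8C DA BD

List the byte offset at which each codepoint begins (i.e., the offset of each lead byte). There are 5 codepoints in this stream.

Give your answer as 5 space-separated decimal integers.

Answer: 0 3 6 9 12

Derivation:
Byte[0]=ED: 3-byte lead, need 2 cont bytes. acc=0xD
Byte[1]=84: continuation. acc=(acc<<6)|0x04=0x344
Byte[2]=AF: continuation. acc=(acc<<6)|0x2F=0xD12F
Completed: cp=U+D12F (starts at byte 0)
Byte[3]=EB: 3-byte lead, need 2 cont bytes. acc=0xB
Byte[4]=95: continuation. acc=(acc<<6)|0x15=0x2D5
Byte[5]=80: continuation. acc=(acc<<6)|0x00=0xB540
Completed: cp=U+B540 (starts at byte 3)
Byte[6]=E2: 3-byte lead, need 2 cont bytes. acc=0x2
Byte[7]=AF: continuation. acc=(acc<<6)|0x2F=0xAF
Byte[8]=B9: continuation. acc=(acc<<6)|0x39=0x2BF9
Completed: cp=U+2BF9 (starts at byte 6)
Byte[9]=E6: 3-byte lead, need 2 cont bytes. acc=0x6
Byte[10]=A1: continuation. acc=(acc<<6)|0x21=0x1A1
Byte[11]=8C: continuation. acc=(acc<<6)|0x0C=0x684C
Completed: cp=U+684C (starts at byte 9)
Byte[12]=DA: 2-byte lead, need 1 cont bytes. acc=0x1A
Byte[13]=BD: continuation. acc=(acc<<6)|0x3D=0x6BD
Completed: cp=U+06BD (starts at byte 12)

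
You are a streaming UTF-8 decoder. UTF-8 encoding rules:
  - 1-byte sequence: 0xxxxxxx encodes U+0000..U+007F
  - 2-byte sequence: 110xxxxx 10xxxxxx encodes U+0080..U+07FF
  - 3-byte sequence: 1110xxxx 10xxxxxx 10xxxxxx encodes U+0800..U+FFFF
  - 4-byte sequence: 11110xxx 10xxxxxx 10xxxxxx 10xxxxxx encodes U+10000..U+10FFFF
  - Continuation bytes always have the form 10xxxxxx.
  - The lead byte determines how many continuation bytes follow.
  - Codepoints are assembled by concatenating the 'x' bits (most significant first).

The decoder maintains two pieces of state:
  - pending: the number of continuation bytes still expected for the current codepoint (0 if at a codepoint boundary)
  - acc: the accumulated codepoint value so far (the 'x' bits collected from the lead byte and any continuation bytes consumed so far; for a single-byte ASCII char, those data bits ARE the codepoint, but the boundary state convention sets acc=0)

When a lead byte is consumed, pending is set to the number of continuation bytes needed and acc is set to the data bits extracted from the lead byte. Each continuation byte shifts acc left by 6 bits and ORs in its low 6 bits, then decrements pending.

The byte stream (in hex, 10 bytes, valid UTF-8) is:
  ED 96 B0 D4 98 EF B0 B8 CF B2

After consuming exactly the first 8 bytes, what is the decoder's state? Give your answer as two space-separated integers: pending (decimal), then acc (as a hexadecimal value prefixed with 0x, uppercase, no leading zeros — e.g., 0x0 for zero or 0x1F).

Answer: 0 0xFC38

Derivation:
Byte[0]=ED: 3-byte lead. pending=2, acc=0xD
Byte[1]=96: continuation. acc=(acc<<6)|0x16=0x356, pending=1
Byte[2]=B0: continuation. acc=(acc<<6)|0x30=0xD5B0, pending=0
Byte[3]=D4: 2-byte lead. pending=1, acc=0x14
Byte[4]=98: continuation. acc=(acc<<6)|0x18=0x518, pending=0
Byte[5]=EF: 3-byte lead. pending=2, acc=0xF
Byte[6]=B0: continuation. acc=(acc<<6)|0x30=0x3F0, pending=1
Byte[7]=B8: continuation. acc=(acc<<6)|0x38=0xFC38, pending=0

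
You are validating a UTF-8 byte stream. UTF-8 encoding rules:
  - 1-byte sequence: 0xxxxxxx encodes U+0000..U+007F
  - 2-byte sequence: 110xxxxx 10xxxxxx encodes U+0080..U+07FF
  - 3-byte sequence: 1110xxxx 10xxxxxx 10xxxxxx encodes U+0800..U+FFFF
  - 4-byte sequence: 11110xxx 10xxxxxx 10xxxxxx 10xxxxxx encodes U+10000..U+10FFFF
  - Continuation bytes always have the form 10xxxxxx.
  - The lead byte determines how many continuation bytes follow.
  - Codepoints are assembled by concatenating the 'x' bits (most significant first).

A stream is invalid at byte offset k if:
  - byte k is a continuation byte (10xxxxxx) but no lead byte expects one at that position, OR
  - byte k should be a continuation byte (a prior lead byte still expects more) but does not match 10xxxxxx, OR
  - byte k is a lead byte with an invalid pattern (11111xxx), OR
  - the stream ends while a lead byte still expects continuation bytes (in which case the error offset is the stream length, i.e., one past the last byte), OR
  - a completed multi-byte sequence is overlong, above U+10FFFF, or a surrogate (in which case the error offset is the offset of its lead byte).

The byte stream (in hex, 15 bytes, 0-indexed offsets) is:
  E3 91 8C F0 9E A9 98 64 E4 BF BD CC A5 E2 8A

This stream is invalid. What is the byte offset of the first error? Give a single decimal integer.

Answer: 15

Derivation:
Byte[0]=E3: 3-byte lead, need 2 cont bytes. acc=0x3
Byte[1]=91: continuation. acc=(acc<<6)|0x11=0xD1
Byte[2]=8C: continuation. acc=(acc<<6)|0x0C=0x344C
Completed: cp=U+344C (starts at byte 0)
Byte[3]=F0: 4-byte lead, need 3 cont bytes. acc=0x0
Byte[4]=9E: continuation. acc=(acc<<6)|0x1E=0x1E
Byte[5]=A9: continuation. acc=(acc<<6)|0x29=0x7A9
Byte[6]=98: continuation. acc=(acc<<6)|0x18=0x1EA58
Completed: cp=U+1EA58 (starts at byte 3)
Byte[7]=64: 1-byte ASCII. cp=U+0064
Byte[8]=E4: 3-byte lead, need 2 cont bytes. acc=0x4
Byte[9]=BF: continuation. acc=(acc<<6)|0x3F=0x13F
Byte[10]=BD: continuation. acc=(acc<<6)|0x3D=0x4FFD
Completed: cp=U+4FFD (starts at byte 8)
Byte[11]=CC: 2-byte lead, need 1 cont bytes. acc=0xC
Byte[12]=A5: continuation. acc=(acc<<6)|0x25=0x325
Completed: cp=U+0325 (starts at byte 11)
Byte[13]=E2: 3-byte lead, need 2 cont bytes. acc=0x2
Byte[14]=8A: continuation. acc=(acc<<6)|0x0A=0x8A
Byte[15]: stream ended, expected continuation. INVALID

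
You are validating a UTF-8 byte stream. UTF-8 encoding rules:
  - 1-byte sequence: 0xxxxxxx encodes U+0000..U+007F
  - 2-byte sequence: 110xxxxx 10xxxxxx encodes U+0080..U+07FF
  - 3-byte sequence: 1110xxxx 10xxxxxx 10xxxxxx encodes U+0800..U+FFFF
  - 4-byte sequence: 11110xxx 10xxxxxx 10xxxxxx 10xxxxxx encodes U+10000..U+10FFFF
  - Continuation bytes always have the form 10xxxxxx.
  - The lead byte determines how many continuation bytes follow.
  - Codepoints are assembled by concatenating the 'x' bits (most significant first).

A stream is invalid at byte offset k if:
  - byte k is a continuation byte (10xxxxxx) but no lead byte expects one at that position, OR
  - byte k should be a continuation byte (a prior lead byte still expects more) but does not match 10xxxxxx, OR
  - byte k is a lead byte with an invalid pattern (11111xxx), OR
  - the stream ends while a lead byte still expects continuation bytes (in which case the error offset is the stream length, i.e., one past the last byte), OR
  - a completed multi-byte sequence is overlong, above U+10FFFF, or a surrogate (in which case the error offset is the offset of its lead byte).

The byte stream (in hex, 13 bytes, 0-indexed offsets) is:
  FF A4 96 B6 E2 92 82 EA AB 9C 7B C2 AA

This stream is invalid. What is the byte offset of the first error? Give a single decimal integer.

Answer: 0

Derivation:
Byte[0]=FF: INVALID lead byte (not 0xxx/110x/1110/11110)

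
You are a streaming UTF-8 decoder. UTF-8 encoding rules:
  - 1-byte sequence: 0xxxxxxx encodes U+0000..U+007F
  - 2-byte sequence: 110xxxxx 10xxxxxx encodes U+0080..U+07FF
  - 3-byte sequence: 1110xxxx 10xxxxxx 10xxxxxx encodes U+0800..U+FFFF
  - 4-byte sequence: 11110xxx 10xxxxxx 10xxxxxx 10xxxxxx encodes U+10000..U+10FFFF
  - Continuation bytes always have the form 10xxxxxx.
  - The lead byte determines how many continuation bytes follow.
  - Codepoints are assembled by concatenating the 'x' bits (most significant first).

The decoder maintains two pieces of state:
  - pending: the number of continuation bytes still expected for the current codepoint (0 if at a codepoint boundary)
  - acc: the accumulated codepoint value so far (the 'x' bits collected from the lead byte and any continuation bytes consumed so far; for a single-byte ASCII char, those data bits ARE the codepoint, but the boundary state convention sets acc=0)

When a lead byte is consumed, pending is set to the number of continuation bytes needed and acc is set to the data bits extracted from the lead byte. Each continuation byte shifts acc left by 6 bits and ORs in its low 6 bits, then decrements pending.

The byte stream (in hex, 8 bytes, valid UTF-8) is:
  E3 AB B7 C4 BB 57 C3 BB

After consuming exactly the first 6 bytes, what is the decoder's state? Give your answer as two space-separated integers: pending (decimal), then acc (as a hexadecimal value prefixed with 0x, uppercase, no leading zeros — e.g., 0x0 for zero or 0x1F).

Answer: 0 0x0

Derivation:
Byte[0]=E3: 3-byte lead. pending=2, acc=0x3
Byte[1]=AB: continuation. acc=(acc<<6)|0x2B=0xEB, pending=1
Byte[2]=B7: continuation. acc=(acc<<6)|0x37=0x3AF7, pending=0
Byte[3]=C4: 2-byte lead. pending=1, acc=0x4
Byte[4]=BB: continuation. acc=(acc<<6)|0x3B=0x13B, pending=0
Byte[5]=57: 1-byte. pending=0, acc=0x0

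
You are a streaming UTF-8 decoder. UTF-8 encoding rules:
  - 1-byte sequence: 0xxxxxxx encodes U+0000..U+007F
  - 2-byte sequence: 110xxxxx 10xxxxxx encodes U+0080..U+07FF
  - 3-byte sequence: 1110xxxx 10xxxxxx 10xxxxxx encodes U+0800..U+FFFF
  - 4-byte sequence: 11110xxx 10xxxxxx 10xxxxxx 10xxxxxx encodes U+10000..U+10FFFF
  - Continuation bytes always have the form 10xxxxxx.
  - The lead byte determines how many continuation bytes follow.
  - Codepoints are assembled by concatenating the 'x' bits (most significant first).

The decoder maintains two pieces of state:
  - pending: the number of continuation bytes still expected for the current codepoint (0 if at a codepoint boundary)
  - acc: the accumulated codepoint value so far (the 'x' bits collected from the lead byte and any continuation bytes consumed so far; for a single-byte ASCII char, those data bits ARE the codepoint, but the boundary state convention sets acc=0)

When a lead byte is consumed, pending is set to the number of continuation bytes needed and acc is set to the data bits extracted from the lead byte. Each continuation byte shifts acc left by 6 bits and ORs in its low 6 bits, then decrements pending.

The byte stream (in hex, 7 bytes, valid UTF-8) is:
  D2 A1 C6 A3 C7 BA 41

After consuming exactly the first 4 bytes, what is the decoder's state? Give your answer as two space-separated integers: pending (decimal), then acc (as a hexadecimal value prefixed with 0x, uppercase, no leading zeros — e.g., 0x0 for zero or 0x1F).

Answer: 0 0x1A3

Derivation:
Byte[0]=D2: 2-byte lead. pending=1, acc=0x12
Byte[1]=A1: continuation. acc=(acc<<6)|0x21=0x4A1, pending=0
Byte[2]=C6: 2-byte lead. pending=1, acc=0x6
Byte[3]=A3: continuation. acc=(acc<<6)|0x23=0x1A3, pending=0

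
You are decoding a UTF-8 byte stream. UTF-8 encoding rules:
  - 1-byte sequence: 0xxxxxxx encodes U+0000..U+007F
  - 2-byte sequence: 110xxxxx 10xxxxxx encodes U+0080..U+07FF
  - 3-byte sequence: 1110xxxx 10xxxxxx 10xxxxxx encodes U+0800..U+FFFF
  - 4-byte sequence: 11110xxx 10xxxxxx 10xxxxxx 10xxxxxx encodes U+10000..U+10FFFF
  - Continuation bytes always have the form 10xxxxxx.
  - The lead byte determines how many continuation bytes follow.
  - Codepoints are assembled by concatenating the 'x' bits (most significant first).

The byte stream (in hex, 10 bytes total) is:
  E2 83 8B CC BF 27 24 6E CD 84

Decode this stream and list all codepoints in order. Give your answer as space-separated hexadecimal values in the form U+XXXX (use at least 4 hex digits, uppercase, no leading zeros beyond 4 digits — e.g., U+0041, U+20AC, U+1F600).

Byte[0]=E2: 3-byte lead, need 2 cont bytes. acc=0x2
Byte[1]=83: continuation. acc=(acc<<6)|0x03=0x83
Byte[2]=8B: continuation. acc=(acc<<6)|0x0B=0x20CB
Completed: cp=U+20CB (starts at byte 0)
Byte[3]=CC: 2-byte lead, need 1 cont bytes. acc=0xC
Byte[4]=BF: continuation. acc=(acc<<6)|0x3F=0x33F
Completed: cp=U+033F (starts at byte 3)
Byte[5]=27: 1-byte ASCII. cp=U+0027
Byte[6]=24: 1-byte ASCII. cp=U+0024
Byte[7]=6E: 1-byte ASCII. cp=U+006E
Byte[8]=CD: 2-byte lead, need 1 cont bytes. acc=0xD
Byte[9]=84: continuation. acc=(acc<<6)|0x04=0x344
Completed: cp=U+0344 (starts at byte 8)

Answer: U+20CB U+033F U+0027 U+0024 U+006E U+0344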